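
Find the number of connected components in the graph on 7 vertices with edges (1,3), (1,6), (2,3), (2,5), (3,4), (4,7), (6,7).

Step 1: Build adjacency list from edges:
  1: 3, 6
  2: 3, 5
  3: 1, 2, 4
  4: 3, 7
  5: 2
  6: 1, 7
  7: 4, 6

Step 2: Run BFS/DFS from vertex 1:
  Visited: {1, 3, 6, 2, 4, 7, 5}
  Reached 7 of 7 vertices

Step 3: All 7 vertices reached from vertex 1, so the graph is connected.
Number of connected components: 1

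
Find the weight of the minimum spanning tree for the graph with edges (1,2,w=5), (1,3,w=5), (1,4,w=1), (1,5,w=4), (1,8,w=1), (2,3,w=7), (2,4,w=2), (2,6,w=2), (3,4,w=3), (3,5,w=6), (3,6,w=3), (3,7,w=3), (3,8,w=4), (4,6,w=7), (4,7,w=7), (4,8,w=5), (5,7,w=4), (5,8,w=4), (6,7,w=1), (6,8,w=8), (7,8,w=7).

Apply Kruskal's algorithm (sort edges by weight, add if no cycle):

Sorted edges by weight:
  (1,4) w=1
  (1,8) w=1
  (6,7) w=1
  (2,4) w=2
  (2,6) w=2
  (3,7) w=3
  (3,4) w=3
  (3,6) w=3
  (1,5) w=4
  (3,8) w=4
  (5,7) w=4
  (5,8) w=4
  (1,3) w=5
  (1,2) w=5
  (4,8) w=5
  (3,5) w=6
  (2,3) w=7
  (4,7) w=7
  (4,6) w=7
  (7,8) w=7
  (6,8) w=8

Add edge (1,4) w=1 -- no cycle. Running total: 1
Add edge (1,8) w=1 -- no cycle. Running total: 2
Add edge (6,7) w=1 -- no cycle. Running total: 3
Add edge (2,4) w=2 -- no cycle. Running total: 5
Add edge (2,6) w=2 -- no cycle. Running total: 7
Add edge (3,7) w=3 -- no cycle. Running total: 10
Skip edge (3,4) w=3 -- would create cycle
Skip edge (3,6) w=3 -- would create cycle
Add edge (1,5) w=4 -- no cycle. Running total: 14

MST edges: (1,4,w=1), (1,8,w=1), (6,7,w=1), (2,4,w=2), (2,6,w=2), (3,7,w=3), (1,5,w=4)
Total MST weight: 1 + 1 + 1 + 2 + 2 + 3 + 4 = 14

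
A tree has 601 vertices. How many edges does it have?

A tree on n vertices always has exactly n - 1 edges.
For n = 601: edges = 601 - 1 = 600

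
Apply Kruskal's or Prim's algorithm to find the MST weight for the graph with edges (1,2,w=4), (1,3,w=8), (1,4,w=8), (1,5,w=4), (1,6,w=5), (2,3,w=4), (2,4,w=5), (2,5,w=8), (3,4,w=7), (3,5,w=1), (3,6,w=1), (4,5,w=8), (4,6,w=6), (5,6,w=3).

Apply Kruskal's algorithm (sort edges by weight, add if no cycle):

Sorted edges by weight:
  (3,5) w=1
  (3,6) w=1
  (5,6) w=3
  (1,2) w=4
  (1,5) w=4
  (2,3) w=4
  (1,6) w=5
  (2,4) w=5
  (4,6) w=6
  (3,4) w=7
  (1,3) w=8
  (1,4) w=8
  (2,5) w=8
  (4,5) w=8

Add edge (3,5) w=1 -- no cycle. Running total: 1
Add edge (3,6) w=1 -- no cycle. Running total: 2
Skip edge (5,6) w=3 -- would create cycle
Add edge (1,2) w=4 -- no cycle. Running total: 6
Add edge (1,5) w=4 -- no cycle. Running total: 10
Skip edge (2,3) w=4 -- would create cycle
Skip edge (1,6) w=5 -- would create cycle
Add edge (2,4) w=5 -- no cycle. Running total: 15

MST edges: (3,5,w=1), (3,6,w=1), (1,2,w=4), (1,5,w=4), (2,4,w=5)
Total MST weight: 1 + 1 + 4 + 4 + 5 = 15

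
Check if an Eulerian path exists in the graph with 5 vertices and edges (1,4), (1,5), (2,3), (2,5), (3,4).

Step 1: Find the degree of each vertex:
  deg(1) = 2
  deg(2) = 2
  deg(3) = 2
  deg(4) = 2
  deg(5) = 2

Step 2: Count vertices with odd degree:
  All vertices have even degree (0 odd-degree vertices)

Step 3: Apply Euler's theorem:
  - Eulerian circuit exists iff graph is connected and all vertices have even degree
  - Eulerian path exists iff graph is connected and has 0 or 2 odd-degree vertices

Graph is connected with 0 odd-degree vertices.
Both Eulerian circuit and Eulerian path exist.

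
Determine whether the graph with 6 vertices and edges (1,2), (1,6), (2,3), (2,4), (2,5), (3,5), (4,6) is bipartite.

Step 1: Attempt 2-coloring using BFS:
  Start at vertex 1, assign color 0
  Color vertex 2 with color 1 (neighbor of 1)
  Color vertex 6 with color 1 (neighbor of 1)
  Color vertex 3 with color 0 (neighbor of 2)
  Color vertex 4 with color 0 (neighbor of 2)
  Color vertex 5 with color 0 (neighbor of 2)

Step 2: Conflict found! Vertices 3 and 5 are adjacent but have the same color.
This means the graph contains an odd cycle.

The graph is NOT bipartite.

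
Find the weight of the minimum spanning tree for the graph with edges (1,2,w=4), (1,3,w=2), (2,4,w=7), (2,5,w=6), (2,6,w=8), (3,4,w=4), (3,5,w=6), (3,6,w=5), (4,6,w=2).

Apply Kruskal's algorithm (sort edges by weight, add if no cycle):

Sorted edges by weight:
  (1,3) w=2
  (4,6) w=2
  (1,2) w=4
  (3,4) w=4
  (3,6) w=5
  (2,5) w=6
  (3,5) w=6
  (2,4) w=7
  (2,6) w=8

Add edge (1,3) w=2 -- no cycle. Running total: 2
Add edge (4,6) w=2 -- no cycle. Running total: 4
Add edge (1,2) w=4 -- no cycle. Running total: 8
Add edge (3,4) w=4 -- no cycle. Running total: 12
Skip edge (3,6) w=5 -- would create cycle
Add edge (2,5) w=6 -- no cycle. Running total: 18

MST edges: (1,3,w=2), (4,6,w=2), (1,2,w=4), (3,4,w=4), (2,5,w=6)
Total MST weight: 2 + 2 + 4 + 4 + 6 = 18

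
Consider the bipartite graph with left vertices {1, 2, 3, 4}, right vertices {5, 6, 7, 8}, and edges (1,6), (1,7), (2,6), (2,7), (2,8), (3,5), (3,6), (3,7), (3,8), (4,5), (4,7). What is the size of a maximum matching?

Step 1: List the neighbors of each left vertex:
  1: 6, 7
  2: 6, 7, 8
  3: 5, 6, 7, 8
  4: 5, 7

Step 2: Greedily match left vertices, then look for augmenting paths:
  Match 1 -- 6
  Match 2 -- 7
  Match 3 -- 8
  Match 4 -- 5
  No augmenting path remains.

Step 3: Verify this is maximum:
  Matching size 4 = min(|L|, |R|) = min(4, 4), which is an upper bound, so this matching is maximum.

Maximum matching: {(1,6), (2,7), (3,8), (4,5)}
Size: 4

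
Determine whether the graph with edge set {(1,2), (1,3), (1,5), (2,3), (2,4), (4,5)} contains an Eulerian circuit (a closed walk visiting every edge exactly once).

Step 1: Find the degree of each vertex:
  deg(1) = 3
  deg(2) = 3
  deg(3) = 2
  deg(4) = 2
  deg(5) = 2

Step 2: Count vertices with odd degree:
  Odd-degree vertices: 1, 2 (2 total)

Step 3: Apply Euler's theorem:
  - Eulerian circuit exists iff graph is connected and all vertices have even degree
  - Eulerian path exists iff graph is connected and has 0 or 2 odd-degree vertices

Graph is connected with exactly 2 odd-degree vertices (1, 2).
Eulerian path exists (starting and ending at the odd-degree vertices), but no Eulerian circuit.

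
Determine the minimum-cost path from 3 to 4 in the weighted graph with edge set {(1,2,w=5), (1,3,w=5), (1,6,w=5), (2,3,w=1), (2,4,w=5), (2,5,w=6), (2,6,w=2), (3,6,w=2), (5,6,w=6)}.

Step 1: Build adjacency list with weights:
  1: 2(w=5), 3(w=5), 6(w=5)
  2: 1(w=5), 3(w=1), 4(w=5), 5(w=6), 6(w=2)
  3: 1(w=5), 2(w=1), 6(w=2)
  4: 2(w=5)
  5: 2(w=6), 6(w=6)
  6: 1(w=5), 2(w=2), 3(w=2), 5(w=6)

Step 2: Apply Dijkstra's algorithm from vertex 3:
  Visit vertex 3 (distance=0)
    Update dist[1] = 5
    Update dist[2] = 1
    Update dist[6] = 2
  Visit vertex 2 (distance=1)
    Update dist[4] = 6
    Update dist[5] = 7
  Visit vertex 6 (distance=2)
  Visit vertex 1 (distance=5)
  Visit vertex 4 (distance=6)

Step 3: Shortest path: 3 -> 2 -> 4
Total weight: 1 + 5 = 6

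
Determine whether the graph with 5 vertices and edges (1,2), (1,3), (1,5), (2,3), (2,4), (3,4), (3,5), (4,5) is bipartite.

Step 1: Attempt 2-coloring using BFS:
  Start at vertex 1, assign color 0
  Color vertex 2 with color 1 (neighbor of 1)
  Color vertex 3 with color 1 (neighbor of 1)
  Color vertex 5 with color 1 (neighbor of 1)

Step 2: Conflict found! Vertices 2 and 3 are adjacent but have the same color.
This means the graph contains an odd cycle.

The graph is NOT bipartite.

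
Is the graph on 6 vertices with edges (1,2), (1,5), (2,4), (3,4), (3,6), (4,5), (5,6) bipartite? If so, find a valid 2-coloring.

Step 1: Attempt 2-coloring using BFS:
  Start at vertex 1, assign color 0
  Color vertex 2 with color 1 (neighbor of 1)
  Color vertex 5 with color 1 (neighbor of 1)
  Color vertex 4 with color 0 (neighbor of 2)
  Color vertex 6 with color 0 (neighbor of 5)
  Color vertex 3 with color 1 (neighbor of 4)

Step 2: 2-coloring succeeded. No conflicts found.
  Set A (color 0): {1, 4, 6}
  Set B (color 1): {2, 3, 5}

The graph is bipartite with partition {1, 4, 6}, {2, 3, 5}.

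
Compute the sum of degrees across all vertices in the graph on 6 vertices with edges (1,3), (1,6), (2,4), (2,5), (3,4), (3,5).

Step 1: Count edges incident to each vertex:
  deg(1) = 2 (neighbors: 3, 6)
  deg(2) = 2 (neighbors: 4, 5)
  deg(3) = 3 (neighbors: 1, 4, 5)
  deg(4) = 2 (neighbors: 2, 3)
  deg(5) = 2 (neighbors: 2, 3)
  deg(6) = 1 (neighbors: 1)

Step 2: Sum all degrees:
  2 + 2 + 3 + 2 + 2 + 1 = 12

Verification: sum of degrees = 2 * |E| = 2 * 6 = 12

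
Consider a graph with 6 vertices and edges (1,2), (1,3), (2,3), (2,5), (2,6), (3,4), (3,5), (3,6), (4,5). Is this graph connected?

Step 1: Build adjacency list from edges:
  1: 2, 3
  2: 1, 3, 5, 6
  3: 1, 2, 4, 5, 6
  4: 3, 5
  5: 2, 3, 4
  6: 2, 3

Step 2: Run BFS/DFS from vertex 1:
  Visited: {1, 2, 3, 5, 6, 4}
  Reached 6 of 6 vertices

Step 3: All 6 vertices reached from vertex 1, so the graph is connected.
Answer: Yes, the graph is connected.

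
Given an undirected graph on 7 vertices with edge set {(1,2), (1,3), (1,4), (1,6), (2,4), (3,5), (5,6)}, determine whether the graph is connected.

Step 1: Build adjacency list from edges:
  1: 2, 3, 4, 6
  2: 1, 4
  3: 1, 5
  4: 1, 2
  5: 3, 6
  6: 1, 5
  7: (none)

Step 2: Run BFS/DFS from vertex 1:
  Visited: {1, 2, 3, 4, 6, 5}
  Reached 6 of 7 vertices

Step 3: Only 6 of 7 vertices reached. Graph is disconnected.
Connected components: {1, 2, 3, 4, 5, 6}, {7}
Answer: No, the graph is not connected (2 components).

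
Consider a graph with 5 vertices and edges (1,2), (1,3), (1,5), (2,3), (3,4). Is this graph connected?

Step 1: Build adjacency list from edges:
  1: 2, 3, 5
  2: 1, 3
  3: 1, 2, 4
  4: 3
  5: 1

Step 2: Run BFS/DFS from vertex 1:
  Visited: {1, 2, 3, 5, 4}
  Reached 5 of 5 vertices

Step 3: All 5 vertices reached from vertex 1, so the graph is connected.
Answer: Yes, the graph is connected.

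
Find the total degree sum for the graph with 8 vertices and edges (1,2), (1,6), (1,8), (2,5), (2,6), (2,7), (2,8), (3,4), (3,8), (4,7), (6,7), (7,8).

Step 1: Count edges incident to each vertex:
  deg(1) = 3 (neighbors: 2, 6, 8)
  deg(2) = 5 (neighbors: 1, 5, 6, 7, 8)
  deg(3) = 2 (neighbors: 4, 8)
  deg(4) = 2 (neighbors: 3, 7)
  deg(5) = 1 (neighbors: 2)
  deg(6) = 3 (neighbors: 1, 2, 7)
  deg(7) = 4 (neighbors: 2, 4, 6, 8)
  deg(8) = 4 (neighbors: 1, 2, 3, 7)

Step 2: Sum all degrees:
  3 + 5 + 2 + 2 + 1 + 3 + 4 + 4 = 24

Verification: sum of degrees = 2 * |E| = 2 * 12 = 24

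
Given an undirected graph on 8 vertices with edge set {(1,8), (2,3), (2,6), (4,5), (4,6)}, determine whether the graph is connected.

Step 1: Build adjacency list from edges:
  1: 8
  2: 3, 6
  3: 2
  4: 5, 6
  5: 4
  6: 2, 4
  7: (none)
  8: 1

Step 2: Run BFS/DFS from vertex 1:
  Visited: {1, 8}
  Reached 2 of 8 vertices

Step 3: Only 2 of 8 vertices reached. Graph is disconnected.
Connected components: {1, 8}, {2, 3, 4, 5, 6}, {7}
Answer: No, the graph is not connected (3 components).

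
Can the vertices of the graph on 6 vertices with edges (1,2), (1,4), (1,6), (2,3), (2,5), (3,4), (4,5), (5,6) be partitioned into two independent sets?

Step 1: Attempt 2-coloring using BFS:
  Start at vertex 1, assign color 0
  Color vertex 2 with color 1 (neighbor of 1)
  Color vertex 4 with color 1 (neighbor of 1)
  Color vertex 6 with color 1 (neighbor of 1)
  Color vertex 3 with color 0 (neighbor of 2)
  Color vertex 5 with color 0 (neighbor of 2)

Step 2: 2-coloring succeeded. No conflicts found.
  Set A (color 0): {1, 3, 5}
  Set B (color 1): {2, 4, 6}

The graph is bipartite with partition {1, 3, 5}, {2, 4, 6}.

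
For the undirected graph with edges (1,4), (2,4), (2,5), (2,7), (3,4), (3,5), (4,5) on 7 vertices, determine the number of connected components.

Step 1: Build adjacency list from edges:
  1: 4
  2: 4, 5, 7
  3: 4, 5
  4: 1, 2, 3, 5
  5: 2, 3, 4
  6: (none)
  7: 2

Step 2: Run BFS/DFS from vertex 1:
  Visited: {1, 4, 2, 3, 5, 7}
  Reached 6 of 7 vertices

Step 3: Only 6 of 7 vertices reached. Graph is disconnected.
Connected components: {1, 2, 3, 4, 5, 7}, {6}
Number of connected components: 2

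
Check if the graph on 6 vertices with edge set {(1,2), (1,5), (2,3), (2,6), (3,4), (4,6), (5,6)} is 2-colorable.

Step 1: Attempt 2-coloring using BFS:
  Start at vertex 1, assign color 0
  Color vertex 2 with color 1 (neighbor of 1)
  Color vertex 5 with color 1 (neighbor of 1)
  Color vertex 3 with color 0 (neighbor of 2)
  Color vertex 6 with color 0 (neighbor of 2)
  Color vertex 4 with color 1 (neighbor of 3)

Step 2: 2-coloring succeeded. No conflicts found.
  Set A (color 0): {1, 3, 6}
  Set B (color 1): {2, 4, 5}

The graph is bipartite with partition {1, 3, 6}, {2, 4, 5}.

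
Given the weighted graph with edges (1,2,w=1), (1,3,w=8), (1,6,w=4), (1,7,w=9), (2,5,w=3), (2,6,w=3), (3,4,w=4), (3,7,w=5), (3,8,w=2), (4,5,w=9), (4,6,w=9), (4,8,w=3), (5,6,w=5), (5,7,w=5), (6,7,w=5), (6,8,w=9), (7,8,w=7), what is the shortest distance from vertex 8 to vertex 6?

Step 1: Build adjacency list with weights:
  1: 2(w=1), 3(w=8), 6(w=4), 7(w=9)
  2: 1(w=1), 5(w=3), 6(w=3)
  3: 1(w=8), 4(w=4), 7(w=5), 8(w=2)
  4: 3(w=4), 5(w=9), 6(w=9), 8(w=3)
  5: 2(w=3), 4(w=9), 6(w=5), 7(w=5)
  6: 1(w=4), 2(w=3), 4(w=9), 5(w=5), 7(w=5), 8(w=9)
  7: 1(w=9), 3(w=5), 5(w=5), 6(w=5), 8(w=7)
  8: 3(w=2), 4(w=3), 6(w=9), 7(w=7)

Step 2: Apply Dijkstra's algorithm from vertex 8:
  Visit vertex 8 (distance=0)
    Update dist[3] = 2
    Update dist[4] = 3
    Update dist[6] = 9
    Update dist[7] = 7
  Visit vertex 3 (distance=2)
    Update dist[1] = 10
  Visit vertex 4 (distance=3)
    Update dist[5] = 12
  Visit vertex 7 (distance=7)
  Visit vertex 6 (distance=9)
    Update dist[2] = 12

Step 3: Shortest path: 8 -> 6
Total weight: 9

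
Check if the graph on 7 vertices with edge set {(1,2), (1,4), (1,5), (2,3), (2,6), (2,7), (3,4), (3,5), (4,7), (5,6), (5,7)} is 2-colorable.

Step 1: Attempt 2-coloring using BFS:
  Start at vertex 1, assign color 0
  Color vertex 2 with color 1 (neighbor of 1)
  Color vertex 4 with color 1 (neighbor of 1)
  Color vertex 5 with color 1 (neighbor of 1)
  Color vertex 3 with color 0 (neighbor of 2)
  Color vertex 6 with color 0 (neighbor of 2)
  Color vertex 7 with color 0 (neighbor of 2)

Step 2: 2-coloring succeeded. No conflicts found.
  Set A (color 0): {1, 3, 6, 7}
  Set B (color 1): {2, 4, 5}

The graph is bipartite with partition {1, 3, 6, 7}, {2, 4, 5}.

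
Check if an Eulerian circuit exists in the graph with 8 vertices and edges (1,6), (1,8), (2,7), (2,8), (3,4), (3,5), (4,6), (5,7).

Step 1: Find the degree of each vertex:
  deg(1) = 2
  deg(2) = 2
  deg(3) = 2
  deg(4) = 2
  deg(5) = 2
  deg(6) = 2
  deg(7) = 2
  deg(8) = 2

Step 2: Count vertices with odd degree:
  All vertices have even degree (0 odd-degree vertices)

Step 3: Apply Euler's theorem:
  - Eulerian circuit exists iff graph is connected and all vertices have even degree
  - Eulerian path exists iff graph is connected and has 0 or 2 odd-degree vertices

Graph is connected with 0 odd-degree vertices.
Both Eulerian circuit and Eulerian path exist.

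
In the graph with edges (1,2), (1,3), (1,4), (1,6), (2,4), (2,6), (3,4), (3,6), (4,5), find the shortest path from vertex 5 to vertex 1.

Step 1: Build adjacency list:
  1: 2, 3, 4, 6
  2: 1, 4, 6
  3: 1, 4, 6
  4: 1, 2, 3, 5
  5: 4
  6: 1, 2, 3

Step 2: BFS from vertex 5 to find shortest path to 1:
  vertex 4 reached at distance 1
  vertex 1 reached at distance 2

Step 3: Shortest path: 5 -> 4 -> 1
Path length: 2 edges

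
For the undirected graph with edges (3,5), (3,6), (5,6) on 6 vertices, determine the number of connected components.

Step 1: Build adjacency list from edges:
  1: (none)
  2: (none)
  3: 5, 6
  4: (none)
  5: 3, 6
  6: 3, 5

Step 2: Run BFS/DFS from vertex 1:
  Visited: {1}
  Reached 1 of 6 vertices

Step 3: Only 1 of 6 vertices reached. Graph is disconnected.
Connected components: {1}, {2}, {3, 5, 6}, {4}
Number of connected components: 4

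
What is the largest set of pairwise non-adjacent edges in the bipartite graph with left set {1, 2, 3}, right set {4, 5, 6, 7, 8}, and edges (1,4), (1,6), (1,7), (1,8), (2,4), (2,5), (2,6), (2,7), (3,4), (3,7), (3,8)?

Step 1: List the neighbors of each left vertex:
  1: 4, 6, 7, 8
  2: 4, 5, 6, 7
  3: 4, 7, 8

Step 2: Greedily match left vertices, then look for augmenting paths:
  Match 1 -- 4
  Match 2 -- 5
  Match 3 -- 7
  No augmenting path remains.

Step 3: Verify this is maximum:
  Matching size 3 = min(|L|, |R|) = min(3, 5), which is an upper bound, so this matching is maximum.

Maximum matching: {(1,4), (2,5), (3,7)}
Size: 3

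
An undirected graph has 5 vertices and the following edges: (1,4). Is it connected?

Step 1: Build adjacency list from edges:
  1: 4
  2: (none)
  3: (none)
  4: 1
  5: (none)

Step 2: Run BFS/DFS from vertex 1:
  Visited: {1, 4}
  Reached 2 of 5 vertices

Step 3: Only 2 of 5 vertices reached. Graph is disconnected.
Connected components: {1, 4}, {2}, {3}, {5}
Answer: No, the graph is not connected (4 components).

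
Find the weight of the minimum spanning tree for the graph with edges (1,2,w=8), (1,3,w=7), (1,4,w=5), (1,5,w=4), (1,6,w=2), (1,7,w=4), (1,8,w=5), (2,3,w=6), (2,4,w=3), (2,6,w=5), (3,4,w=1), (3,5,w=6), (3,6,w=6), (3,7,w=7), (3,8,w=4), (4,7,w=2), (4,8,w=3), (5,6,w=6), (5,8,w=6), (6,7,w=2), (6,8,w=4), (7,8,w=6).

Apply Kruskal's algorithm (sort edges by weight, add if no cycle):

Sorted edges by weight:
  (3,4) w=1
  (1,6) w=2
  (4,7) w=2
  (6,7) w=2
  (2,4) w=3
  (4,8) w=3
  (1,5) w=4
  (1,7) w=4
  (3,8) w=4
  (6,8) w=4
  (1,8) w=5
  (1,4) w=5
  (2,6) w=5
  (2,3) w=6
  (3,5) w=6
  (3,6) w=6
  (5,8) w=6
  (5,6) w=6
  (7,8) w=6
  (1,3) w=7
  (3,7) w=7
  (1,2) w=8

Add edge (3,4) w=1 -- no cycle. Running total: 1
Add edge (1,6) w=2 -- no cycle. Running total: 3
Add edge (4,7) w=2 -- no cycle. Running total: 5
Add edge (6,7) w=2 -- no cycle. Running total: 7
Add edge (2,4) w=3 -- no cycle. Running total: 10
Add edge (4,8) w=3 -- no cycle. Running total: 13
Add edge (1,5) w=4 -- no cycle. Running total: 17

MST edges: (3,4,w=1), (1,6,w=2), (4,7,w=2), (6,7,w=2), (2,4,w=3), (4,8,w=3), (1,5,w=4)
Total MST weight: 1 + 2 + 2 + 2 + 3 + 3 + 4 = 17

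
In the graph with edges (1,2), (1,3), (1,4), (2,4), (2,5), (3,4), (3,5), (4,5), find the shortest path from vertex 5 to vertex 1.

Step 1: Build adjacency list:
  1: 2, 3, 4
  2: 1, 4, 5
  3: 1, 4, 5
  4: 1, 2, 3, 5
  5: 2, 3, 4

Step 2: BFS from vertex 5 to find shortest path to 1:
  vertex 2 reached at distance 1
  vertex 3 reached at distance 1
  vertex 4 reached at distance 1
  vertex 1 reached at distance 2

Step 3: Shortest path: 5 -> 2 -> 1
Path length: 2 edges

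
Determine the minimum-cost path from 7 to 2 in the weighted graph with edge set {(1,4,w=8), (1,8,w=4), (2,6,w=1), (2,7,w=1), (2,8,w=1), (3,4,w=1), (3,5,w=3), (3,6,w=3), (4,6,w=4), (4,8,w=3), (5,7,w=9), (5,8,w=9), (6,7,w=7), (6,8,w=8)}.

Step 1: Build adjacency list with weights:
  1: 4(w=8), 8(w=4)
  2: 6(w=1), 7(w=1), 8(w=1)
  3: 4(w=1), 5(w=3), 6(w=3)
  4: 1(w=8), 3(w=1), 6(w=4), 8(w=3)
  5: 3(w=3), 7(w=9), 8(w=9)
  6: 2(w=1), 3(w=3), 4(w=4), 7(w=7), 8(w=8)
  7: 2(w=1), 5(w=9), 6(w=7)
  8: 1(w=4), 2(w=1), 4(w=3), 5(w=9), 6(w=8)

Step 2: Apply Dijkstra's algorithm from vertex 7:
  Visit vertex 7 (distance=0)
    Update dist[2] = 1
    Update dist[5] = 9
    Update dist[6] = 7
  Visit vertex 2 (distance=1)
    Update dist[6] = 2
    Update dist[8] = 2

Step 3: Shortest path: 7 -> 2
Total weight: 1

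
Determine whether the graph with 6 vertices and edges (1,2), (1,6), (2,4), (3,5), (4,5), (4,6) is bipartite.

Step 1: Attempt 2-coloring using BFS:
  Start at vertex 1, assign color 0
  Color vertex 2 with color 1 (neighbor of 1)
  Color vertex 6 with color 1 (neighbor of 1)
  Color vertex 4 with color 0 (neighbor of 2)
  Color vertex 5 with color 1 (neighbor of 4)
  Color vertex 3 with color 0 (neighbor of 5)

Step 2: 2-coloring succeeded. No conflicts found.
  Set A (color 0): {1, 3, 4}
  Set B (color 1): {2, 5, 6}

The graph is bipartite with partition {1, 3, 4}, {2, 5, 6}.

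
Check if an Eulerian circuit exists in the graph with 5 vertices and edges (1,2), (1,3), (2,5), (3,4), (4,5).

Step 1: Find the degree of each vertex:
  deg(1) = 2
  deg(2) = 2
  deg(3) = 2
  deg(4) = 2
  deg(5) = 2

Step 2: Count vertices with odd degree:
  All vertices have even degree (0 odd-degree vertices)

Step 3: Apply Euler's theorem:
  - Eulerian circuit exists iff graph is connected and all vertices have even degree
  - Eulerian path exists iff graph is connected and has 0 or 2 odd-degree vertices

Graph is connected with 0 odd-degree vertices.
Both Eulerian circuit and Eulerian path exist.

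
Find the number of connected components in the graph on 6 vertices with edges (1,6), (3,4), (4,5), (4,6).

Step 1: Build adjacency list from edges:
  1: 6
  2: (none)
  3: 4
  4: 3, 5, 6
  5: 4
  6: 1, 4

Step 2: Run BFS/DFS from vertex 1:
  Visited: {1, 6, 4, 3, 5}
  Reached 5 of 6 vertices

Step 3: Only 5 of 6 vertices reached. Graph is disconnected.
Connected components: {1, 3, 4, 5, 6}, {2}
Number of connected components: 2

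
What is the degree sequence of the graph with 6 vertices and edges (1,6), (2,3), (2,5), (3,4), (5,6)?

Step 1: Count edges incident to each vertex:
  deg(1) = 1 (neighbors: 6)
  deg(2) = 2 (neighbors: 3, 5)
  deg(3) = 2 (neighbors: 2, 4)
  deg(4) = 1 (neighbors: 3)
  deg(5) = 2 (neighbors: 2, 6)
  deg(6) = 2 (neighbors: 1, 5)

Step 2: Sort degrees in non-increasing order:
  Degrees: [1, 2, 2, 1, 2, 2] -> sorted: [2, 2, 2, 2, 1, 1]

Degree sequence: [2, 2, 2, 2, 1, 1]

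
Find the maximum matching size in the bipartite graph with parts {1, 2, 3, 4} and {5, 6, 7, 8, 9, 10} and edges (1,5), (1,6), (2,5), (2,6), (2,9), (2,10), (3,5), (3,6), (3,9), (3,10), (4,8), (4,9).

Step 1: List the neighbors of each left vertex:
  1: 5, 6
  2: 5, 6, 9, 10
  3: 5, 6, 9, 10
  4: 8, 9

Step 2: Greedily match left vertices, then look for augmenting paths:
  Match 1 -- 5
  Match 2 -- 6
  Match 3 -- 9
  Match 4 -- 8
  No augmenting path remains.

Step 3: Verify this is maximum:
  Matching size 4 = min(|L|, |R|) = min(4, 6), which is an upper bound, so this matching is maximum.

Maximum matching: {(1,5), (2,6), (3,9), (4,8)}
Size: 4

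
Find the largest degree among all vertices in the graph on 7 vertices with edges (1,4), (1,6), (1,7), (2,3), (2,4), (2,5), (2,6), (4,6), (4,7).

Step 1: Count edges incident to each vertex:
  deg(1) = 3 (neighbors: 4, 6, 7)
  deg(2) = 4 (neighbors: 3, 4, 5, 6)
  deg(3) = 1 (neighbors: 2)
  deg(4) = 4 (neighbors: 1, 2, 6, 7)
  deg(5) = 1 (neighbors: 2)
  deg(6) = 3 (neighbors: 1, 2, 4)
  deg(7) = 2 (neighbors: 1, 4)

Step 2: Find maximum:
  max(3, 4, 1, 4, 1, 3, 2) = 4 (vertex 2)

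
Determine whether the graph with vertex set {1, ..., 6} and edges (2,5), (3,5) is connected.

Step 1: Build adjacency list from edges:
  1: (none)
  2: 5
  3: 5
  4: (none)
  5: 2, 3
  6: (none)

Step 2: Run BFS/DFS from vertex 1:
  Visited: {1}
  Reached 1 of 6 vertices

Step 3: Only 1 of 6 vertices reached. Graph is disconnected.
Connected components: {1}, {2, 3, 5}, {4}, {6}
Answer: No, the graph is not connected (4 components).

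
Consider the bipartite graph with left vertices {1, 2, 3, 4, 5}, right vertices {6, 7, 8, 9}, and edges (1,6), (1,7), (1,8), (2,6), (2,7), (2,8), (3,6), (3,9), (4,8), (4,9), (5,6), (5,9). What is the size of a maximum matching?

Step 1: List the neighbors of each left vertex:
  1: 6, 7, 8
  2: 6, 7, 8
  3: 6, 9
  4: 8, 9
  5: 6, 9

Step 2: Greedily match left vertices, then look for augmenting paths:
  Match 1 -- 6
  Match 2 -- 7
  Match 3 -- 9
  Match 4 -- 8
  No augmenting path remains.

Step 3: Verify this is maximum:
  Matching size 4 = min(|L|, |R|) = min(5, 4), which is an upper bound, so this matching is maximum.

Maximum matching: {(1,6), (2,7), (3,9), (4,8)}
Size: 4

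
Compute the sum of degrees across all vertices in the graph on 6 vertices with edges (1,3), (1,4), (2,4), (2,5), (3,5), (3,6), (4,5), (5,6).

Step 1: Count edges incident to each vertex:
  deg(1) = 2 (neighbors: 3, 4)
  deg(2) = 2 (neighbors: 4, 5)
  deg(3) = 3 (neighbors: 1, 5, 6)
  deg(4) = 3 (neighbors: 1, 2, 5)
  deg(5) = 4 (neighbors: 2, 3, 4, 6)
  deg(6) = 2 (neighbors: 3, 5)

Step 2: Sum all degrees:
  2 + 2 + 3 + 3 + 4 + 2 = 16

Verification: sum of degrees = 2 * |E| = 2 * 8 = 16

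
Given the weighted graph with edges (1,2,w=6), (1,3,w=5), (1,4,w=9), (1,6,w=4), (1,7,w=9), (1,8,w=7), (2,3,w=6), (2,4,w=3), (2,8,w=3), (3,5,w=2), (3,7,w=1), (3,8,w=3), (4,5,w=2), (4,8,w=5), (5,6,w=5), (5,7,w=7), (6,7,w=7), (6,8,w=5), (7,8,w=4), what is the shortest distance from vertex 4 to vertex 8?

Step 1: Build adjacency list with weights:
  1: 2(w=6), 3(w=5), 4(w=9), 6(w=4), 7(w=9), 8(w=7)
  2: 1(w=6), 3(w=6), 4(w=3), 8(w=3)
  3: 1(w=5), 2(w=6), 5(w=2), 7(w=1), 8(w=3)
  4: 1(w=9), 2(w=3), 5(w=2), 8(w=5)
  5: 3(w=2), 4(w=2), 6(w=5), 7(w=7)
  6: 1(w=4), 5(w=5), 7(w=7), 8(w=5)
  7: 1(w=9), 3(w=1), 5(w=7), 6(w=7), 8(w=4)
  8: 1(w=7), 2(w=3), 3(w=3), 4(w=5), 6(w=5), 7(w=4)

Step 2: Apply Dijkstra's algorithm from vertex 4:
  Visit vertex 4 (distance=0)
    Update dist[1] = 9
    Update dist[2] = 3
    Update dist[5] = 2
    Update dist[8] = 5
  Visit vertex 5 (distance=2)
    Update dist[3] = 4
    Update dist[6] = 7
    Update dist[7] = 9
  Visit vertex 2 (distance=3)
  Visit vertex 3 (distance=4)
    Update dist[7] = 5
  Visit vertex 7 (distance=5)
  Visit vertex 8 (distance=5)

Step 3: Shortest path: 4 -> 8
Total weight: 5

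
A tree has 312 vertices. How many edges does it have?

A tree on n vertices always has exactly n - 1 edges.
For n = 312: edges = 312 - 1 = 311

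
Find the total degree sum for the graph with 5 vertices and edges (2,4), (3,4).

Step 1: Count edges incident to each vertex:
  deg(1) = 0 (neighbors: none)
  deg(2) = 1 (neighbors: 4)
  deg(3) = 1 (neighbors: 4)
  deg(4) = 2 (neighbors: 2, 3)
  deg(5) = 0 (neighbors: none)

Step 2: Sum all degrees:
  0 + 1 + 1 + 2 + 0 = 4

Verification: sum of degrees = 2 * |E| = 2 * 2 = 4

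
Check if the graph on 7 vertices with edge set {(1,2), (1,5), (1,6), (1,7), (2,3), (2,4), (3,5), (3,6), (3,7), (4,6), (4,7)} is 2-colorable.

Step 1: Attempt 2-coloring using BFS:
  Start at vertex 1, assign color 0
  Color vertex 2 with color 1 (neighbor of 1)
  Color vertex 5 with color 1 (neighbor of 1)
  Color vertex 6 with color 1 (neighbor of 1)
  Color vertex 7 with color 1 (neighbor of 1)
  Color vertex 3 with color 0 (neighbor of 2)
  Color vertex 4 with color 0 (neighbor of 2)

Step 2: 2-coloring succeeded. No conflicts found.
  Set A (color 0): {1, 3, 4}
  Set B (color 1): {2, 5, 6, 7}

The graph is bipartite with partition {1, 3, 4}, {2, 5, 6, 7}.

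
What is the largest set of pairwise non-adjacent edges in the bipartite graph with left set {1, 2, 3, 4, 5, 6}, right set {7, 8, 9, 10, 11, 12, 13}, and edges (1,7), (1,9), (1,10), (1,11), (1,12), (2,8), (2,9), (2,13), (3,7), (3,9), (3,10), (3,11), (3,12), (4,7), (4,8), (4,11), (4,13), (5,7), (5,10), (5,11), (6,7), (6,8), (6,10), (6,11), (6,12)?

Step 1: List the neighbors of each left vertex:
  1: 7, 9, 10, 11, 12
  2: 8, 9, 13
  3: 7, 9, 10, 11, 12
  4: 7, 8, 11, 13
  5: 7, 10, 11
  6: 7, 8, 10, 11, 12

Step 2: Greedily match left vertices, then look for augmenting paths:
  Match 1 -- 7
  Match 2 -- 8
  Match 3 -- 9
  Match 4 -- 11
  Match 5 -- 10
  Match 6 -- 12
  No augmenting path remains.

Step 3: Verify this is maximum:
  Matching size 6 = min(|L|, |R|) = min(6, 7), which is an upper bound, so this matching is maximum.

Maximum matching: {(1,7), (2,8), (3,9), (4,11), (5,10), (6,12)}
Size: 6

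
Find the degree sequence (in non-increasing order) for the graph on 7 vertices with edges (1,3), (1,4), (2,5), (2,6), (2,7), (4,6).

Step 1: Count edges incident to each vertex:
  deg(1) = 2 (neighbors: 3, 4)
  deg(2) = 3 (neighbors: 5, 6, 7)
  deg(3) = 1 (neighbors: 1)
  deg(4) = 2 (neighbors: 1, 6)
  deg(5) = 1 (neighbors: 2)
  deg(6) = 2 (neighbors: 2, 4)
  deg(7) = 1 (neighbors: 2)

Step 2: Sort degrees in non-increasing order:
  Degrees: [2, 3, 1, 2, 1, 2, 1] -> sorted: [3, 2, 2, 2, 1, 1, 1]

Degree sequence: [3, 2, 2, 2, 1, 1, 1]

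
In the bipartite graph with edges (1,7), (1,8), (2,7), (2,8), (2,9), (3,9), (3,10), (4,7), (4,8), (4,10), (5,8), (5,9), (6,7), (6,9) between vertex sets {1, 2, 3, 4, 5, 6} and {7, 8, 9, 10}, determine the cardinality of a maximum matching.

Step 1: List the neighbors of each left vertex:
  1: 7, 8
  2: 7, 8, 9
  3: 9, 10
  4: 7, 8, 10
  5: 8, 9
  6: 7, 9

Step 2: Greedily match left vertices, then look for augmenting paths:
  Match 1 -- 7
  Match 2 -- 8
  Match 3 -- 9
  Match 4 -- 10
  No augmenting path remains.

Step 3: Verify this is maximum:
  Matching size 4 = min(|L|, |R|) = min(6, 4), which is an upper bound, so this matching is maximum.

Maximum matching: {(1,7), (2,8), (3,9), (4,10)}
Size: 4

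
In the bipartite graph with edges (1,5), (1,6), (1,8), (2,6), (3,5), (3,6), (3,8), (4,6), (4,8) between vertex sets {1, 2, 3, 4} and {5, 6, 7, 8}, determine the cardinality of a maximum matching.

Step 1: List the neighbors of each left vertex:
  1: 5, 6, 8
  2: 6
  3: 5, 6, 8
  4: 6, 8

Step 2: Greedily match left vertices, then look for augmenting paths:
  Match 1 -- 5
  Match 2 -- 6
  Match 3 -- 8
  No augmenting path remains.

Step 3: Verify this is maximum:
  Matching has size 3. The vertex set {5, 6, 8} covers every edge and has size 3; any matching has at most one edge per cover vertex, so 3 is maximum (König's theorem).

Maximum matching: {(1,5), (2,6), (3,8)}
Size: 3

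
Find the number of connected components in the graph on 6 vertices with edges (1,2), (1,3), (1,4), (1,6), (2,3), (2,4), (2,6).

Step 1: Build adjacency list from edges:
  1: 2, 3, 4, 6
  2: 1, 3, 4, 6
  3: 1, 2
  4: 1, 2
  5: (none)
  6: 1, 2

Step 2: Run BFS/DFS from vertex 1:
  Visited: {1, 2, 3, 4, 6}
  Reached 5 of 6 vertices

Step 3: Only 5 of 6 vertices reached. Graph is disconnected.
Connected components: {1, 2, 3, 4, 6}, {5}
Number of connected components: 2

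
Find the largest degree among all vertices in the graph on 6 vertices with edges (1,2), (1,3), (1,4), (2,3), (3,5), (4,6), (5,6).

Step 1: Count edges incident to each vertex:
  deg(1) = 3 (neighbors: 2, 3, 4)
  deg(2) = 2 (neighbors: 1, 3)
  deg(3) = 3 (neighbors: 1, 2, 5)
  deg(4) = 2 (neighbors: 1, 6)
  deg(5) = 2 (neighbors: 3, 6)
  deg(6) = 2 (neighbors: 4, 5)

Step 2: Find maximum:
  max(3, 2, 3, 2, 2, 2) = 3 (vertex 1)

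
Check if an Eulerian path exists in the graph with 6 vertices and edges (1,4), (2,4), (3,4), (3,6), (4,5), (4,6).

Step 1: Find the degree of each vertex:
  deg(1) = 1
  deg(2) = 1
  deg(3) = 2
  deg(4) = 5
  deg(5) = 1
  deg(6) = 2

Step 2: Count vertices with odd degree:
  Odd-degree vertices: 1, 2, 4, 5 (4 total)

Step 3: Apply Euler's theorem:
  - Eulerian circuit exists iff graph is connected and all vertices have even degree
  - Eulerian path exists iff graph is connected and has 0 or 2 odd-degree vertices

Graph has 4 odd-degree vertices (need 0 or 2).
Neither Eulerian path nor Eulerian circuit exists.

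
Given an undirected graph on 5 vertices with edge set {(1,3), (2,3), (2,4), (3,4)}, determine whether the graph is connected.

Step 1: Build adjacency list from edges:
  1: 3
  2: 3, 4
  3: 1, 2, 4
  4: 2, 3
  5: (none)

Step 2: Run BFS/DFS from vertex 1:
  Visited: {1, 3, 2, 4}
  Reached 4 of 5 vertices

Step 3: Only 4 of 5 vertices reached. Graph is disconnected.
Connected components: {1, 2, 3, 4}, {5}
Answer: No, the graph is not connected (2 components).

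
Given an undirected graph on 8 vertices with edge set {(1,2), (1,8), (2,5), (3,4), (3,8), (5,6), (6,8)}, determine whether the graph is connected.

Step 1: Build adjacency list from edges:
  1: 2, 8
  2: 1, 5
  3: 4, 8
  4: 3
  5: 2, 6
  6: 5, 8
  7: (none)
  8: 1, 3, 6

Step 2: Run BFS/DFS from vertex 1:
  Visited: {1, 2, 8, 5, 3, 6, 4}
  Reached 7 of 8 vertices

Step 3: Only 7 of 8 vertices reached. Graph is disconnected.
Connected components: {1, 2, 3, 4, 5, 6, 8}, {7}
Answer: No, the graph is not connected (2 components).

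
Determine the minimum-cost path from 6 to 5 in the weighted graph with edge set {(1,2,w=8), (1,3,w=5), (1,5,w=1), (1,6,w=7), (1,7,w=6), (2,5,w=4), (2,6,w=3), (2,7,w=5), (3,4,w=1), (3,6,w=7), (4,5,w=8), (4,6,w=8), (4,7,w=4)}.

Step 1: Build adjacency list with weights:
  1: 2(w=8), 3(w=5), 5(w=1), 6(w=7), 7(w=6)
  2: 1(w=8), 5(w=4), 6(w=3), 7(w=5)
  3: 1(w=5), 4(w=1), 6(w=7)
  4: 3(w=1), 5(w=8), 6(w=8), 7(w=4)
  5: 1(w=1), 2(w=4), 4(w=8)
  6: 1(w=7), 2(w=3), 3(w=7), 4(w=8)
  7: 1(w=6), 2(w=5), 4(w=4)

Step 2: Apply Dijkstra's algorithm from vertex 6:
  Visit vertex 6 (distance=0)
    Update dist[1] = 7
    Update dist[2] = 3
    Update dist[3] = 7
    Update dist[4] = 8
  Visit vertex 2 (distance=3)
    Update dist[5] = 7
    Update dist[7] = 8
  Visit vertex 1 (distance=7)
  Visit vertex 3 (distance=7)
  Visit vertex 5 (distance=7)

Step 3: Shortest path: 6 -> 2 -> 5
Total weight: 3 + 4 = 7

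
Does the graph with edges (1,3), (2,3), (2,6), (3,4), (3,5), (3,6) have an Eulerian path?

Step 1: Find the degree of each vertex:
  deg(1) = 1
  deg(2) = 2
  deg(3) = 5
  deg(4) = 1
  deg(5) = 1
  deg(6) = 2

Step 2: Count vertices with odd degree:
  Odd-degree vertices: 1, 3, 4, 5 (4 total)

Step 3: Apply Euler's theorem:
  - Eulerian circuit exists iff graph is connected and all vertices have even degree
  - Eulerian path exists iff graph is connected and has 0 or 2 odd-degree vertices

Graph has 4 odd-degree vertices (need 0 or 2).
Neither Eulerian path nor Eulerian circuit exists.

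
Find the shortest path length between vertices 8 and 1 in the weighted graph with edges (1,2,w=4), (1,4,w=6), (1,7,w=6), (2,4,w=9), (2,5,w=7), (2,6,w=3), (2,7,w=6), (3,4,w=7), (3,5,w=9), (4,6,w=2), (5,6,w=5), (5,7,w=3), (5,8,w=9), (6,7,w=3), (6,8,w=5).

Step 1: Build adjacency list with weights:
  1: 2(w=4), 4(w=6), 7(w=6)
  2: 1(w=4), 4(w=9), 5(w=7), 6(w=3), 7(w=6)
  3: 4(w=7), 5(w=9)
  4: 1(w=6), 2(w=9), 3(w=7), 6(w=2)
  5: 2(w=7), 3(w=9), 6(w=5), 7(w=3), 8(w=9)
  6: 2(w=3), 4(w=2), 5(w=5), 7(w=3), 8(w=5)
  7: 1(w=6), 2(w=6), 5(w=3), 6(w=3)
  8: 5(w=9), 6(w=5)

Step 2: Apply Dijkstra's algorithm from vertex 8:
  Visit vertex 8 (distance=0)
    Update dist[5] = 9
    Update dist[6] = 5
  Visit vertex 6 (distance=5)
    Update dist[2] = 8
    Update dist[4] = 7
    Update dist[7] = 8
  Visit vertex 4 (distance=7)
    Update dist[1] = 13
    Update dist[3] = 14
  Visit vertex 2 (distance=8)
    Update dist[1] = 12
  Visit vertex 7 (distance=8)
  Visit vertex 5 (distance=9)
  Visit vertex 1 (distance=12)

Step 3: Shortest path: 8 -> 6 -> 2 -> 1
Total weight: 5 + 3 + 4 = 12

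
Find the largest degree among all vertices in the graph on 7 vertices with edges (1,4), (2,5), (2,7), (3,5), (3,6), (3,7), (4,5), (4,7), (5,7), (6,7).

Step 1: Count edges incident to each vertex:
  deg(1) = 1 (neighbors: 4)
  deg(2) = 2 (neighbors: 5, 7)
  deg(3) = 3 (neighbors: 5, 6, 7)
  deg(4) = 3 (neighbors: 1, 5, 7)
  deg(5) = 4 (neighbors: 2, 3, 4, 7)
  deg(6) = 2 (neighbors: 3, 7)
  deg(7) = 5 (neighbors: 2, 3, 4, 5, 6)

Step 2: Find maximum:
  max(1, 2, 3, 3, 4, 2, 5) = 5 (vertex 7)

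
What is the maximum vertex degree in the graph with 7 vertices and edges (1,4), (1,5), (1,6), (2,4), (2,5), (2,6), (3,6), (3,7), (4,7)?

Step 1: Count edges incident to each vertex:
  deg(1) = 3 (neighbors: 4, 5, 6)
  deg(2) = 3 (neighbors: 4, 5, 6)
  deg(3) = 2 (neighbors: 6, 7)
  deg(4) = 3 (neighbors: 1, 2, 7)
  deg(5) = 2 (neighbors: 1, 2)
  deg(6) = 3 (neighbors: 1, 2, 3)
  deg(7) = 2 (neighbors: 3, 4)

Step 2: Find maximum:
  max(3, 3, 2, 3, 2, 3, 2) = 3 (vertex 1)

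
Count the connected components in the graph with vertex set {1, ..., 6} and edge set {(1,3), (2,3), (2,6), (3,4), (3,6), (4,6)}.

Step 1: Build adjacency list from edges:
  1: 3
  2: 3, 6
  3: 1, 2, 4, 6
  4: 3, 6
  5: (none)
  6: 2, 3, 4

Step 2: Run BFS/DFS from vertex 1:
  Visited: {1, 3, 2, 4, 6}
  Reached 5 of 6 vertices

Step 3: Only 5 of 6 vertices reached. Graph is disconnected.
Connected components: {1, 2, 3, 4, 6}, {5}
Number of connected components: 2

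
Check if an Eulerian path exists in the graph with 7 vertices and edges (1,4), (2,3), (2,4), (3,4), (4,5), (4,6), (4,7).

Step 1: Find the degree of each vertex:
  deg(1) = 1
  deg(2) = 2
  deg(3) = 2
  deg(4) = 6
  deg(5) = 1
  deg(6) = 1
  deg(7) = 1

Step 2: Count vertices with odd degree:
  Odd-degree vertices: 1, 5, 6, 7 (4 total)

Step 3: Apply Euler's theorem:
  - Eulerian circuit exists iff graph is connected and all vertices have even degree
  - Eulerian path exists iff graph is connected and has 0 or 2 odd-degree vertices

Graph has 4 odd-degree vertices (need 0 or 2).
Neither Eulerian path nor Eulerian circuit exists.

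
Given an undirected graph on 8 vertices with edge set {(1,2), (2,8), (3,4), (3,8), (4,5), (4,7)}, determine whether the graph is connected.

Step 1: Build adjacency list from edges:
  1: 2
  2: 1, 8
  3: 4, 8
  4: 3, 5, 7
  5: 4
  6: (none)
  7: 4
  8: 2, 3

Step 2: Run BFS/DFS from vertex 1:
  Visited: {1, 2, 8, 3, 4, 5, 7}
  Reached 7 of 8 vertices

Step 3: Only 7 of 8 vertices reached. Graph is disconnected.
Connected components: {1, 2, 3, 4, 5, 7, 8}, {6}
Answer: No, the graph is not connected (2 components).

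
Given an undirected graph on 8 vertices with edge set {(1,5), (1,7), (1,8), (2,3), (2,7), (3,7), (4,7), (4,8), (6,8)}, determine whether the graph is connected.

Step 1: Build adjacency list from edges:
  1: 5, 7, 8
  2: 3, 7
  3: 2, 7
  4: 7, 8
  5: 1
  6: 8
  7: 1, 2, 3, 4
  8: 1, 4, 6

Step 2: Run BFS/DFS from vertex 1:
  Visited: {1, 5, 7, 8, 2, 3, 4, 6}
  Reached 8 of 8 vertices

Step 3: All 8 vertices reached from vertex 1, so the graph is connected.
Answer: Yes, the graph is connected.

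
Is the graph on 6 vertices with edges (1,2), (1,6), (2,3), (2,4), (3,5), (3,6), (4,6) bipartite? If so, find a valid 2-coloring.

Step 1: Attempt 2-coloring using BFS:
  Start at vertex 1, assign color 0
  Color vertex 2 with color 1 (neighbor of 1)
  Color vertex 6 with color 1 (neighbor of 1)
  Color vertex 3 with color 0 (neighbor of 2)
  Color vertex 4 with color 0 (neighbor of 2)
  Color vertex 5 with color 1 (neighbor of 3)

Step 2: 2-coloring succeeded. No conflicts found.
  Set A (color 0): {1, 3, 4}
  Set B (color 1): {2, 5, 6}

The graph is bipartite with partition {1, 3, 4}, {2, 5, 6}.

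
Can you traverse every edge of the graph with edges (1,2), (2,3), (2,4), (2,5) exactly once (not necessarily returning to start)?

Step 1: Find the degree of each vertex:
  deg(1) = 1
  deg(2) = 4
  deg(3) = 1
  deg(4) = 1
  deg(5) = 1

Step 2: Count vertices with odd degree:
  Odd-degree vertices: 1, 3, 4, 5 (4 total)

Step 3: Apply Euler's theorem:
  - Eulerian circuit exists iff graph is connected and all vertices have even degree
  - Eulerian path exists iff graph is connected and has 0 or 2 odd-degree vertices

Graph has 4 odd-degree vertices (need 0 or 2).
Neither Eulerian path nor Eulerian circuit exists.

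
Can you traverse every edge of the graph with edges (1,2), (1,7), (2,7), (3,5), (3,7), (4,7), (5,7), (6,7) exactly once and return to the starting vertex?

Step 1: Find the degree of each vertex:
  deg(1) = 2
  deg(2) = 2
  deg(3) = 2
  deg(4) = 1
  deg(5) = 2
  deg(6) = 1
  deg(7) = 6

Step 2: Count vertices with odd degree:
  Odd-degree vertices: 4, 6 (2 total)

Step 3: Apply Euler's theorem:
  - Eulerian circuit exists iff graph is connected and all vertices have even degree
  - Eulerian path exists iff graph is connected and has 0 or 2 odd-degree vertices

Graph is connected with exactly 2 odd-degree vertices (4, 6).
Eulerian path exists (starting and ending at the odd-degree vertices), but no Eulerian circuit.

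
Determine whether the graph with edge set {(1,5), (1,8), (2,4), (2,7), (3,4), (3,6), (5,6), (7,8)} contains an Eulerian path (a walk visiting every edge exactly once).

Step 1: Find the degree of each vertex:
  deg(1) = 2
  deg(2) = 2
  deg(3) = 2
  deg(4) = 2
  deg(5) = 2
  deg(6) = 2
  deg(7) = 2
  deg(8) = 2

Step 2: Count vertices with odd degree:
  All vertices have even degree (0 odd-degree vertices)

Step 3: Apply Euler's theorem:
  - Eulerian circuit exists iff graph is connected and all vertices have even degree
  - Eulerian path exists iff graph is connected and has 0 or 2 odd-degree vertices

Graph is connected with 0 odd-degree vertices.
Both Eulerian circuit and Eulerian path exist.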